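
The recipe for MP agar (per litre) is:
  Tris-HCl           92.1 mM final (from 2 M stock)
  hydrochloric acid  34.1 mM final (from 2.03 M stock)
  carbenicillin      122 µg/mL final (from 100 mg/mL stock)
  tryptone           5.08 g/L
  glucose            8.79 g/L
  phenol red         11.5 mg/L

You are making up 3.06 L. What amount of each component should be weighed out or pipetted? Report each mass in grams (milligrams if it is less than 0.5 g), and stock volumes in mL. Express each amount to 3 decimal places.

Tris-HCl 140.913 mL; hydrochloric acid 51.402 mL; carbenicillin 3.733 mL; tryptone 15.545 g; glucose 26.897 g; phenol red 35.190 mg

Scale factor relative to 1 L: 3.06.
Tris-HCl: dilute stock: 92.1 mM × 3060 mL ÷ 2000 mM = 140.913 mL
hydrochloric acid: V = C2·V2/C1 = 34.1 mM × 3060 mL ÷ 2030 mM = 51.402 mL
carbenicillin: V = C2·V2/C1 = 122 µg/mL × 3060 mL ÷ 100000 µg/mL = 3.733 mL
tryptone: 5.08 g/L × 3.06 L = 15.545 g
glucose: 8.79 g/L × 3.06 L = 26.897 g
phenol red: 11.5 mg/L × 3.06 L = 35.190 mg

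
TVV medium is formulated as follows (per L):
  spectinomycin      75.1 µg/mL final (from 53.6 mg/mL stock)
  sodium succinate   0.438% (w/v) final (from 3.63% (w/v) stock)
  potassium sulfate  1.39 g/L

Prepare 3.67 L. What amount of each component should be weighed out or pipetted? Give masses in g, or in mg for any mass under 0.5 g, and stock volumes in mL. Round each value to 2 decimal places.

spectinomycin 5.14 mL; sodium succinate 442.83 mL; potassium sulfate 5.10 g

Working volume: 3.67 L.
spectinomycin: C1V1 = C2V2 → 75.1 µg/mL × 3670 mL ÷ 53600 µg/mL = 5.14 mL
sodium succinate: dilute stock: 0.438% ÷ 3.63% × 3670 mL = 442.83 mL
potassium sulfate: 1.39 g/L × 3.67 L = 5.10 g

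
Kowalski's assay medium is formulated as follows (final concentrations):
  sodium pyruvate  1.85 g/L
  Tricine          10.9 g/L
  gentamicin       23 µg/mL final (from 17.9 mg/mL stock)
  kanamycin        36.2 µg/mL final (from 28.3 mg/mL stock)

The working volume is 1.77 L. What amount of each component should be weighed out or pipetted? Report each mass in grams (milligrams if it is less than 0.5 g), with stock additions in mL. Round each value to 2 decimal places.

sodium pyruvate 3.27 g; Tricine 19.29 g; gentamicin 2.27 mL; kanamycin 2.26 mL

Scale factor relative to 1 L: 1.77.
sodium pyruvate: 1.85 g/L × 1.77 L = 3.27 g
Tricine: 10.9 g/L × 1.77 L = 19.29 g
gentamicin: dilute stock: 23 µg/mL × 1770 mL ÷ 17900 µg/mL = 2.27 mL
kanamycin: C1V1 = C2V2 → 36.2 µg/mL × 1770 mL ÷ 28300 µg/mL = 2.26 mL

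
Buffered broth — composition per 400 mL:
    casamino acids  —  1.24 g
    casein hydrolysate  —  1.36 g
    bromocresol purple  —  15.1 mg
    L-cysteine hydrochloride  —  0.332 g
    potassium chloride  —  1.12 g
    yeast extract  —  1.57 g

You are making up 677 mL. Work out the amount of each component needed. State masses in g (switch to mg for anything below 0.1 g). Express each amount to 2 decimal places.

casamino acids 2.10 g; casein hydrolysate 2.30 g; bromocresol purple 25.56 mg; L-cysteine hydrochloride 0.56 g; potassium chloride 1.90 g; yeast extract 2.66 g

Scale factor = 677 mL / 400 mL = 1.6925.
casamino acids: 1.24 g × (677 mL / 400 mL) = 2.10 g
casein hydrolysate: 1.36 g × (677 mL / 400 mL) = 2.30 g
bromocresol purple: 15.1 mg × (677 mL / 400 mL) = 25.56 mg
L-cysteine hydrochloride: 0.332 g × (677 mL / 400 mL) = 0.56 g
potassium chloride: 1.12 g × (677 mL / 400 mL) = 1.90 g
yeast extract: 1.57 g × (677 mL / 400 mL) = 2.66 g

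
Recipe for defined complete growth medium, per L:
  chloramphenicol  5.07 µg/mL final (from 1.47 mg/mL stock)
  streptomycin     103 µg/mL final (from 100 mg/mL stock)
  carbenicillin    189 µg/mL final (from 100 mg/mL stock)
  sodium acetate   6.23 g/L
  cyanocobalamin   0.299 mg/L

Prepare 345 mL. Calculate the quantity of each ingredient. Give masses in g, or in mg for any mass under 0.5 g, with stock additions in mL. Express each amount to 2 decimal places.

chloramphenicol 1.19 mL; streptomycin 0.36 mL; carbenicillin 0.65 mL; sodium acetate 2.15 g; cyanocobalamin 0.10 mg

Scale factor relative to 1 L: 0.345.
chloramphenicol: dilute stock: 5.07 µg/mL × 345 mL ÷ 1470 µg/mL = 1.19 mL
streptomycin: V = C2·V2/C1 = 103 µg/mL × 345 mL ÷ 100000 µg/mL = 0.36 mL
carbenicillin: V = C2·V2/C1 = 189 µg/mL × 345 mL ÷ 100000 µg/mL = 0.65 mL
sodium acetate: 6.23 g/L × 0.345 L = 2.15 g
cyanocobalamin: 0.299 mg/L × 0.345 L = 0.10 mg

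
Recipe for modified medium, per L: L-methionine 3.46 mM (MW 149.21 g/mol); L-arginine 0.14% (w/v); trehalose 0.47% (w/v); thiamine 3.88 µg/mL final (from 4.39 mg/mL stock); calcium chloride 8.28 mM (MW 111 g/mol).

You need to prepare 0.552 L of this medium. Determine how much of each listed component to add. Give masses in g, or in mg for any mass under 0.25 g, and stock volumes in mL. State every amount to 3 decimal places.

L-methionine 0.285 g; L-arginine 0.773 g; trehalose 2.594 g; thiamine 0.488 mL; calcium chloride 0.507 g

Scale factor relative to 1 L: 0.552.
L-methionine: 3.46 mmol/L × 149.21 g/mol × 0.552 L ÷ 1000 = 0.285 g
L-arginine: 0.14 g per 100 mL × 552 mL ÷ 100 = 0.773 g
trehalose: 0.47% w/v = 4.7 g/L → 4.7 × 0.552 L = 2.594 g
thiamine: dilute stock: 3.88 µg/mL × 552 mL ÷ 4390 µg/mL = 0.488 mL
calcium chloride: 8.28 mmol/L × 111 g/mol × 0.552 L ÷ 1000 = 0.507 g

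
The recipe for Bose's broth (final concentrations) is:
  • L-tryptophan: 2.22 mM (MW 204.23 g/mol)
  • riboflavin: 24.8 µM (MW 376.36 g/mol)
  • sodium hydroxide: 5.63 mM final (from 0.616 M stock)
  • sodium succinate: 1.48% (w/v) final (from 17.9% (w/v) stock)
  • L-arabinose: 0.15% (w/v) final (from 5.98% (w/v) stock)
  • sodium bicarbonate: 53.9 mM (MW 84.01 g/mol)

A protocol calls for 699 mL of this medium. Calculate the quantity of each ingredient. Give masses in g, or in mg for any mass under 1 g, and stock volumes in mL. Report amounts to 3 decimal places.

L-tryptophan 316.920 mg; riboflavin 6.524 mg; sodium hydroxide 6.389 mL; sodium succinate 57.794 mL; L-arabinose 17.533 mL; sodium bicarbonate 3.165 g

Target volume = 699 mL = 0.699 L.
L-tryptophan: 2.22 mmol/L × 204.23 mg/mmol × 0.699 L = 316.920 mg
riboflavin: 24.8 µmol/L × 376.36 g/mol × 0.699 L ÷ 1000 = 6.524 mg
sodium hydroxide: C1V1 = C2V2 → 5.63 mM × 699 mL ÷ 616 mM = 6.389 mL
sodium succinate: dilute stock: 1.48% ÷ 17.9% × 699 mL = 57.794 mL
L-arabinose: C1V1 = C2V2 → 0.15% ÷ 5.98% × 699 mL = 17.533 mL
sodium bicarbonate: 53.9 mmol/L × 84.01 g/mol × 0.699 L ÷ 1000 = 3.165 g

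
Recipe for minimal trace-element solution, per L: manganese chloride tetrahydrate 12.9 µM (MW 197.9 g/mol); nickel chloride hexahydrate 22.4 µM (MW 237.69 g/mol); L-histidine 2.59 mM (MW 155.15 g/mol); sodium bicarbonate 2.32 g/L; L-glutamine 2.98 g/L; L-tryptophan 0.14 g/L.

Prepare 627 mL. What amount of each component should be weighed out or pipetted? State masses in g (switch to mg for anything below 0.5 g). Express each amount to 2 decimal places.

manganese chloride tetrahydrate 1.60 mg; nickel chloride hexahydrate 3.34 mg; L-histidine 251.95 mg; sodium bicarbonate 1.45 g; L-glutamine 1.87 g; L-tryptophan 87.78 mg

Target volume = 627 mL = 0.627 L.
manganese chloride tetrahydrate: 12.9 µmol/L × 197.9 g/mol × 0.627 L ÷ 1000 = 1.60 mg
nickel chloride hexahydrate: 22.4 µmol/L × 237.69 g/mol × 0.627 L ÷ 1000 = 3.34 mg
L-histidine: 2.59 mmol/L × 155.15 mg/mmol × 0.627 L = 251.95 mg
sodium bicarbonate: 2.32 g/L × 0.627 L = 1.45 g
L-glutamine: 2.98 g/L × 0.627 L = 1.87 g
L-tryptophan: 0.14 g/L × 0.627 L = 0.08778 g = 87.78 mg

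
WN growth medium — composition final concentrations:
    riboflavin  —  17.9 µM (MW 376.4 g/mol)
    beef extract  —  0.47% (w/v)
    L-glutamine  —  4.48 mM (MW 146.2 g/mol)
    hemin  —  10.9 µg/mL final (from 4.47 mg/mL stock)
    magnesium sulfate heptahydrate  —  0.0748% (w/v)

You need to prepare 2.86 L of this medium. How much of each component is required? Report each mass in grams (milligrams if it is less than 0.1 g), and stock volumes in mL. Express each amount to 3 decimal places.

riboflavin 19.269 mg; beef extract 13.442 g; L-glutamine 1.873 g; hemin 6.974 mL; magnesium sulfate heptahydrate 2.139 g

Scale factor relative to 1 L: 2.86.
riboflavin: 17.9 µmol/L × 376.4 g/mol × 2.86 L ÷ 1000 = 19.269 mg
beef extract: 0.47 g per 100 mL × 2860 mL ÷ 100 = 13.442 g
L-glutamine: 4.48 mmol/L × 146.2 g/mol × 2.86 L ÷ 1000 = 1.873 g
hemin: V = C2·V2/C1 = 10.9 µg/mL × 2860 mL ÷ 4470 µg/mL = 6.974 mL
magnesium sulfate heptahydrate: 0.0748 g per 100 mL × 2860 mL ÷ 100 = 2.139 g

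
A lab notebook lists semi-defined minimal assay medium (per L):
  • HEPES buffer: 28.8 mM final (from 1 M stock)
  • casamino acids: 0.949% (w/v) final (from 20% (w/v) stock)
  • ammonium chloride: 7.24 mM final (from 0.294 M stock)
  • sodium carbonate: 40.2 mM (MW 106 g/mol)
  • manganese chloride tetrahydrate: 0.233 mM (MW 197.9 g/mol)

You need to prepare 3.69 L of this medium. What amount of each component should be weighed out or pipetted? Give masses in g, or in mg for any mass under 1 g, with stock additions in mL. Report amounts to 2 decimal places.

Working volume: 3.69 L.
HEPES buffer: C1V1 = C2V2 → 28.8 mM × 3690 mL ÷ 1000 mM = 106.27 mL
casamino acids: dilute stock: 0.949% ÷ 20% × 3690 mL = 175.09 mL
ammonium chloride: C1V1 = C2V2 → 7.24 mM × 3690 mL ÷ 294 mM = 90.87 mL
sodium carbonate: 40.2 mmol/L × 106 g/mol × 3.69 L ÷ 1000 = 15.72 g
manganese chloride tetrahydrate: 0.233 mmol/L × 197.9 mg/mmol × 3.69 L = 170.15 mg

HEPES buffer 106.27 mL; casamino acids 175.09 mL; ammonium chloride 90.87 mL; sodium carbonate 15.72 g; manganese chloride tetrahydrate 170.15 mg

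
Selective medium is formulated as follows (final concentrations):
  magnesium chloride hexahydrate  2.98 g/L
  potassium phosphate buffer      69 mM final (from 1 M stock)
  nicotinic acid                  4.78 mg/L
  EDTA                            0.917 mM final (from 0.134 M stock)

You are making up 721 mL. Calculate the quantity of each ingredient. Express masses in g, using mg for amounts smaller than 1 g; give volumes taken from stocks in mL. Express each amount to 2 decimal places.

Working volume: 721 mL = 0.721 L.
magnesium chloride hexahydrate: 2.98 g/L × 0.721 L = 2.15 g
potassium phosphate buffer: dilute stock: 69 mM × 721 mL ÷ 1000 mM = 49.75 mL
nicotinic acid: 4.78 mg/L × 0.721 L = 3.45 mg
EDTA: dilute stock: 0.917 mM × 721 mL ÷ 134 mM = 4.93 mL

magnesium chloride hexahydrate 2.15 g; potassium phosphate buffer 49.75 mL; nicotinic acid 3.45 mg; EDTA 4.93 mL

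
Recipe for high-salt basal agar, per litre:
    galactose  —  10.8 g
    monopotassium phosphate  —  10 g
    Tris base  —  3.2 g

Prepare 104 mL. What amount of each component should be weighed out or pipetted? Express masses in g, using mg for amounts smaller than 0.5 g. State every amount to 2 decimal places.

galactose 1.12 g; monopotassium phosphate 1.04 g; Tris base 332.80 mg

Scale factor = 104 mL / 1000 mL = 0.104.
galactose: 10.8 g × (104 mL / 1000 mL) = 1.12 g
monopotassium phosphate: 10 g × (104 mL / 1000 mL) = 1.04 g
Tris base: 3.2 g × (104 mL / 1000 mL) = 0.3328 g = 332.80 mg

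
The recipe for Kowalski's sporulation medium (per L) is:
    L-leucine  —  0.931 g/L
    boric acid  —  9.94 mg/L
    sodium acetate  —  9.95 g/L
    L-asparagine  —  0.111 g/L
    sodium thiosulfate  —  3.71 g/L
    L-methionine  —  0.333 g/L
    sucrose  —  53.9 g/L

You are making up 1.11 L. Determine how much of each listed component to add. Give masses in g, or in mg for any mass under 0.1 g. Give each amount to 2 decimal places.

Working volume: 1.11 L.
L-leucine: 0.931 g/L × 1.11 L = 1.03 g
boric acid: 9.94 mg/L × 1.11 L = 11.03 mg
sodium acetate: 9.95 g/L × 1.11 L = 11.04 g
L-asparagine: 0.111 g/L × 1.11 L = 0.12 g
sodium thiosulfate: 3.71 g/L × 1.11 L = 4.12 g
L-methionine: 0.333 g/L × 1.11 L = 0.37 g
sucrose: 53.9 g/L × 1.11 L = 59.83 g

L-leucine 1.03 g; boric acid 11.03 mg; sodium acetate 11.04 g; L-asparagine 0.12 g; sodium thiosulfate 4.12 g; L-methionine 0.37 g; sucrose 59.83 g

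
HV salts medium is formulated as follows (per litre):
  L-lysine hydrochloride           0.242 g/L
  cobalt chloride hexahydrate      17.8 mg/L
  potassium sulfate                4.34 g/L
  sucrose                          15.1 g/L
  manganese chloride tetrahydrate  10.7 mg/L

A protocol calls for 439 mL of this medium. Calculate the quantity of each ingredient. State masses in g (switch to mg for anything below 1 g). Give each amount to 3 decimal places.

L-lysine hydrochloride 106.238 mg; cobalt chloride hexahydrate 7.814 mg; potassium sulfate 1.905 g; sucrose 6.629 g; manganese chloride tetrahydrate 4.697 mg

Scale factor relative to 1 L: 0.439.
L-lysine hydrochloride: 0.242 g/L × 0.439 L = 0.106238 g = 106.238 mg
cobalt chloride hexahydrate: 17.8 mg/L × 0.439 L = 7.814 mg
potassium sulfate: 4.34 g/L × 0.439 L = 1.905 g
sucrose: 15.1 g/L × 0.439 L = 6.629 g
manganese chloride tetrahydrate: 10.7 mg/L × 0.439 L = 4.697 mg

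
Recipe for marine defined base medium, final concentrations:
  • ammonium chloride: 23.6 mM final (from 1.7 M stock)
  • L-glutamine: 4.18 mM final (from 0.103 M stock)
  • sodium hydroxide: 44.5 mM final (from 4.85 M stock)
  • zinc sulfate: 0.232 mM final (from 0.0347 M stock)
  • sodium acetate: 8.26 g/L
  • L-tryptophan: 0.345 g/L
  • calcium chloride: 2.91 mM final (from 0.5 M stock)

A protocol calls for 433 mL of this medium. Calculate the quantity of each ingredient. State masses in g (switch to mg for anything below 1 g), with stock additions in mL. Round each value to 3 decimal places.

ammonium chloride 6.011 mL; L-glutamine 17.572 mL; sodium hydroxide 3.973 mL; zinc sulfate 2.895 mL; sodium acetate 3.577 g; L-tryptophan 149.385 mg; calcium chloride 2.520 mL

Target volume = 433 mL = 0.433 L.
ammonium chloride: C1V1 = C2V2 → 23.6 mM × 433 mL ÷ 1700 mM = 6.011 mL
L-glutamine: dilute stock: 4.18 mM × 433 mL ÷ 103 mM = 17.572 mL
sodium hydroxide: V = C2·V2/C1 = 44.5 mM × 433 mL ÷ 4850 mM = 3.973 mL
zinc sulfate: dilute stock: 0.232 mM × 433 mL ÷ 34.7 mM = 2.895 mL
sodium acetate: 8.26 g/L × 0.433 L = 3.577 g
L-tryptophan: 0.345 g/L × 0.433 L = 0.149385 g = 149.385 mg
calcium chloride: V = C2·V2/C1 = 2.91 mM × 433 mL ÷ 500 mM = 2.520 mL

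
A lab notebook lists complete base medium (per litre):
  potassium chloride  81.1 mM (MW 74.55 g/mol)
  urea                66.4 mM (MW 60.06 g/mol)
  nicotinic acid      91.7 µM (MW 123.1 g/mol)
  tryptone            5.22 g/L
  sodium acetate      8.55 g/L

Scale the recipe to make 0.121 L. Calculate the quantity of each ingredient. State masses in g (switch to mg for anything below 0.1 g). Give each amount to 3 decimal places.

Scale factor relative to 1 L: 0.121.
potassium chloride: 81.1 mmol/L × 74.55 g/mol × 0.121 L ÷ 1000 = 0.732 g
urea: 66.4 mmol/L × 60.06 g/mol × 0.121 L ÷ 1000 = 0.483 g
nicotinic acid: 91.7 µmol/L × 123.1 g/mol × 0.121 L ÷ 1000 = 1.366 mg
tryptone: 5.22 g/L × 0.121 L = 0.632 g
sodium acetate: 8.55 g/L × 0.121 L = 1.035 g

potassium chloride 0.732 g; urea 0.483 g; nicotinic acid 1.366 mg; tryptone 0.632 g; sodium acetate 1.035 g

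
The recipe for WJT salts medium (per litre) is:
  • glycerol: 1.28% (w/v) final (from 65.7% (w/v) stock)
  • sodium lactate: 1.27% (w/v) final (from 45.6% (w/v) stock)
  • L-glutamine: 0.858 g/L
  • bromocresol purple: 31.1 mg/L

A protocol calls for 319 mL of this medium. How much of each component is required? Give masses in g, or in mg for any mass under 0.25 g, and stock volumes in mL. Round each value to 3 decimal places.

Target volume = 319 mL = 0.319 L.
glycerol: C1V1 = C2V2 → 1.28% ÷ 65.7% × 319 mL = 6.215 mL
sodium lactate: V = C2·V2/C1 = 1.27% ÷ 45.6% × 319 mL = 8.884 mL
L-glutamine: 0.858 g/L × 0.319 L = 0.274 g
bromocresol purple: 31.1 mg/L × 0.319 L = 9.921 mg

glycerol 6.215 mL; sodium lactate 8.884 mL; L-glutamine 0.274 g; bromocresol purple 9.921 mg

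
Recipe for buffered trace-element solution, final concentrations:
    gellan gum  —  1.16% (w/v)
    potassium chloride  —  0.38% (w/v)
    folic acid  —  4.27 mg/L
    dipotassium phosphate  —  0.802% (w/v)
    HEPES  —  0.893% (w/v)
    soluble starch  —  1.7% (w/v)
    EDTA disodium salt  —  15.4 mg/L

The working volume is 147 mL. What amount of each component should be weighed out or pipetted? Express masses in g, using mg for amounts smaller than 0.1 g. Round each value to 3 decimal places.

gellan gum 1.705 g; potassium chloride 0.559 g; folic acid 0.628 mg; dipotassium phosphate 1.179 g; HEPES 1.313 g; soluble starch 2.499 g; EDTA disodium salt 2.264 mg

Scale factor relative to 1 L: 0.147.
gellan gum: 1.16% w/v = 11.6 g/L → 11.6 × 0.147 L = 1.705 g
potassium chloride: 0.38 g per 100 mL × 147 mL ÷ 100 = 0.559 g
folic acid: 4.27 mg/L × 0.147 L = 0.628 mg
dipotassium phosphate: 0.802 g per 100 mL × 147 mL ÷ 100 = 1.179 g
HEPES: 0.893% w/v = 8.93 g/L → 8.93 × 0.147 L = 1.313 g
soluble starch: 1.7% w/v = 17 g/L → 17 × 0.147 L = 2.499 g
EDTA disodium salt: 15.4 mg/L × 0.147 L = 2.264 mg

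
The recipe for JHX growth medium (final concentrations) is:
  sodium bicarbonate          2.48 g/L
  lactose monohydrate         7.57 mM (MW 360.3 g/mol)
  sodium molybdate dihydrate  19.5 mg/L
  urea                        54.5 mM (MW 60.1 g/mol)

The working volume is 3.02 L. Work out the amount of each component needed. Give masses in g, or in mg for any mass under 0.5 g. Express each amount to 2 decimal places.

Scale factor relative to 1 L: 3.02.
sodium bicarbonate: 2.48 g/L × 3.02 L = 7.49 g
lactose monohydrate: 7.57 mmol/L × 360.3 g/mol × 3.02 L ÷ 1000 = 8.24 g
sodium molybdate dihydrate: 19.5 mg/L × 3.02 L = 58.89 mg
urea: 54.5 mmol/L × 60.1 g/mol × 3.02 L ÷ 1000 = 9.89 g

sodium bicarbonate 7.49 g; lactose monohydrate 8.24 g; sodium molybdate dihydrate 58.89 mg; urea 9.89 g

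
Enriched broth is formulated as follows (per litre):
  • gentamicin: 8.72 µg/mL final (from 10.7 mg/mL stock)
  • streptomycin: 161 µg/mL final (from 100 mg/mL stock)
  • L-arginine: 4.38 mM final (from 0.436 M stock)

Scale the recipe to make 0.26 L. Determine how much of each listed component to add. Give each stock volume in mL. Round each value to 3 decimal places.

Working volume: 0.26 L.
gentamicin: V = C2·V2/C1 = 8.72 µg/mL × 260 mL ÷ 10700 µg/mL = 0.212 mL
streptomycin: C1V1 = C2V2 → 161 µg/mL × 260 mL ÷ 100000 µg/mL = 0.419 mL
L-arginine: dilute stock: 4.38 mM × 260 mL ÷ 436 mM = 2.612 mL

gentamicin 0.212 mL; streptomycin 0.419 mL; L-arginine 2.612 mL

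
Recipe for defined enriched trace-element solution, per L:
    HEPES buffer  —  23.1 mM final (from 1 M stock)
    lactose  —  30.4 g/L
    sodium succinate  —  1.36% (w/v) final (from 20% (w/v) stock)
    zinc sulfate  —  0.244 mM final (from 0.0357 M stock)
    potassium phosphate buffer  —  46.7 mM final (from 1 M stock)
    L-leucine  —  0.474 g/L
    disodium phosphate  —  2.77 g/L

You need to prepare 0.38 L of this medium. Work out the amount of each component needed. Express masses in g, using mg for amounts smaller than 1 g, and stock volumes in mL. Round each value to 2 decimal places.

Scale factor relative to 1 L: 0.38.
HEPES buffer: dilute stock: 23.1 mM × 380 mL ÷ 1000 mM = 8.78 mL
lactose: 30.4 g/L × 0.38 L = 11.55 g
sodium succinate: V = C2·V2/C1 = 1.36% ÷ 20% × 380 mL = 25.84 mL
zinc sulfate: C1V1 = C2V2 → 0.244 mM × 380 mL ÷ 35.7 mM = 2.60 mL
potassium phosphate buffer: dilute stock: 46.7 mM × 380 mL ÷ 1000 mM = 17.75 mL
L-leucine: 0.474 g/L × 0.38 L = 0.18012 g = 180.12 mg
disodium phosphate: 2.77 g/L × 0.38 L = 1.05 g

HEPES buffer 8.78 mL; lactose 11.55 g; sodium succinate 25.84 mL; zinc sulfate 2.60 mL; potassium phosphate buffer 17.75 mL; L-leucine 180.12 mg; disodium phosphate 1.05 g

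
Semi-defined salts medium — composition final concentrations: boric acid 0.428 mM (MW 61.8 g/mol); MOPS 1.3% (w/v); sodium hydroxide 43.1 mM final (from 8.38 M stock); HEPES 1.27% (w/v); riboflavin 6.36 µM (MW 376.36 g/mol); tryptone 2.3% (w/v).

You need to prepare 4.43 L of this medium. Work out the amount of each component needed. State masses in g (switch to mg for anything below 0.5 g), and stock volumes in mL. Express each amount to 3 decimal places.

boric acid 117.175 mg; MOPS 57.590 g; sodium hydroxide 22.784 mL; HEPES 56.261 g; riboflavin 10.604 mg; tryptone 101.890 g

Scale factor relative to 1 L: 4.43.
boric acid: 0.428 mmol/L × 61.8 mg/mmol × 4.43 L = 117.175 mg
MOPS: 1.3% w/v = 13 g/L → 13 × 4.43 L = 57.590 g
sodium hydroxide: dilute stock: 43.1 mM × 4430 mL ÷ 8380 mM = 22.784 mL
HEPES: 1.27 g per 100 mL × 4430 mL ÷ 100 = 56.261 g
riboflavin: 6.36 µmol/L × 376.36 g/mol × 4.43 L ÷ 1000 = 10.604 mg
tryptone: 2.3 g per 100 mL × 4430 mL ÷ 100 = 101.890 g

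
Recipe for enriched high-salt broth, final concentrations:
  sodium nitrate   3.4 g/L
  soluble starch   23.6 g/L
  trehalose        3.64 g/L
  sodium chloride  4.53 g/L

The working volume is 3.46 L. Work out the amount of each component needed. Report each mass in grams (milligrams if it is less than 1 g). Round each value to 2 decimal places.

Working volume: 3.46 L.
sodium nitrate: 3.4 g/L × 3.46 L = 11.76 g
soluble starch: 23.6 g/L × 3.46 L = 81.66 g
trehalose: 3.64 g/L × 3.46 L = 12.59 g
sodium chloride: 4.53 g/L × 3.46 L = 15.67 g

sodium nitrate 11.76 g; soluble starch 81.66 g; trehalose 12.59 g; sodium chloride 15.67 g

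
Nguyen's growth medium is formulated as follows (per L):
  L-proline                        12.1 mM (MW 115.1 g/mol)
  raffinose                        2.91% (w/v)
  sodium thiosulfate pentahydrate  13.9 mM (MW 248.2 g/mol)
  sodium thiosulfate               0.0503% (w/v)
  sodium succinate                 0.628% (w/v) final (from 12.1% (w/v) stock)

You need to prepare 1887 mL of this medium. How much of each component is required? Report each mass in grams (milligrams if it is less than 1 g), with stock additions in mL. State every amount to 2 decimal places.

Scale factor relative to 1 L: 1.887.
L-proline: 12.1 mmol/L × 115.1 g/mol × 1.887 L ÷ 1000 = 2.63 g
raffinose: 2.91% w/v = 29.1 g/L → 29.1 × 1.887 L = 54.91 g
sodium thiosulfate pentahydrate: 13.9 mmol/L × 248.2 g/mol × 1.887 L ÷ 1000 = 6.51 g
sodium thiosulfate: 0.0503 g per 100 mL × 1887 mL ÷ 100 = 0.949161 g = 949.16 mg
sodium succinate: V = C2·V2/C1 = 0.628% ÷ 12.1% × 1887 mL = 97.94 mL

L-proline 2.63 g; raffinose 54.91 g; sodium thiosulfate pentahydrate 6.51 g; sodium thiosulfate 949.16 mg; sodium succinate 97.94 mL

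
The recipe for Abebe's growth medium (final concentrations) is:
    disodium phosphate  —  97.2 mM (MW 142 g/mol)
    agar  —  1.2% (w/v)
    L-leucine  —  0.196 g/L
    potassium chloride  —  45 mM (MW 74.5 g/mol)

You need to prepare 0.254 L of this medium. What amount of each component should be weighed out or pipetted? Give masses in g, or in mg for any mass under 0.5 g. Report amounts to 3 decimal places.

Scale factor relative to 1 L: 0.254.
disodium phosphate: 97.2 mmol/L × 142 g/mol × 0.254 L ÷ 1000 = 3.506 g
agar: 1.2 g per 100 mL × 254 mL ÷ 100 = 3.048 g
L-leucine: 0.196 g/L × 0.254 L = 0.049784 g = 49.784 mg
potassium chloride: 45 mmol/L × 74.5 g/mol × 0.254 L ÷ 1000 = 0.852 g

disodium phosphate 3.506 g; agar 3.048 g; L-leucine 49.784 mg; potassium chloride 0.852 g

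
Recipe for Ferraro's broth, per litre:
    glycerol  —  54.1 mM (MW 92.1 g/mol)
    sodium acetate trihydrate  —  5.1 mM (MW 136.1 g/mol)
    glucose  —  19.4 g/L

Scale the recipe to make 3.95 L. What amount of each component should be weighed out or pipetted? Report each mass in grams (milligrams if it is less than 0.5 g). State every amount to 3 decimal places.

Scale factor relative to 1 L: 3.95.
glycerol: 54.1 mmol/L × 92.1 g/mol × 3.95 L ÷ 1000 = 19.681 g
sodium acetate trihydrate: 5.1 mmol/L × 136.1 g/mol × 3.95 L ÷ 1000 = 2.742 g
glucose: 19.4 g/L × 3.95 L = 76.630 g

glycerol 19.681 g; sodium acetate trihydrate 2.742 g; glucose 76.630 g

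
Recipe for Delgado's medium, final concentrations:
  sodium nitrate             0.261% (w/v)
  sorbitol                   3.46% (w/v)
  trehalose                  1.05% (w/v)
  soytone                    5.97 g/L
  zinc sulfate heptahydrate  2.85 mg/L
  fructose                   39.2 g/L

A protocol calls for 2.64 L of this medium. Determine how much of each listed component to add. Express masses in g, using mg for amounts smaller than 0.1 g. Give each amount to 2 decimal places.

Working volume: 2.64 L.
sodium nitrate: 0.261% w/v = 2.61 g/L → 2.61 × 2.64 L = 6.89 g
sorbitol: 3.46% w/v = 34.6 g/L → 34.6 × 2.64 L = 91.34 g
trehalose: 1.05 g per 100 mL × 2640 mL ÷ 100 = 27.72 g
soytone: 5.97 g/L × 2.64 L = 15.76 g
zinc sulfate heptahydrate: 2.85 mg/L × 2.64 L = 7.52 mg
fructose: 39.2 g/L × 2.64 L = 103.49 g

sodium nitrate 6.89 g; sorbitol 91.34 g; trehalose 27.72 g; soytone 15.76 g; zinc sulfate heptahydrate 7.52 mg; fructose 103.49 g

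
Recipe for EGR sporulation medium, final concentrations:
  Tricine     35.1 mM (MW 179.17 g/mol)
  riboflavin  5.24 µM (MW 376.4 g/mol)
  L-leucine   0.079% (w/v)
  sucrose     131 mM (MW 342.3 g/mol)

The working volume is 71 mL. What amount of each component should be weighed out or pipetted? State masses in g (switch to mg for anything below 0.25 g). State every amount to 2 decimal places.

Working volume: 71 mL = 0.071 L.
Tricine: 35.1 mmol/L × 179.17 g/mol × 0.071 L ÷ 1000 = 0.45 g
riboflavin: 5.24 µmol/L × 376.4 g/mol × 0.071 L ÷ 1000 = 0.14 mg
L-leucine: 0.079 g per 100 mL × 71 mL ÷ 100 = 0.05609 g = 56.09 mg
sucrose: 131 mmol/L × 342.3 g/mol × 0.071 L ÷ 1000 = 3.18 g

Tricine 0.45 g; riboflavin 0.14 mg; L-leucine 56.09 mg; sucrose 3.18 g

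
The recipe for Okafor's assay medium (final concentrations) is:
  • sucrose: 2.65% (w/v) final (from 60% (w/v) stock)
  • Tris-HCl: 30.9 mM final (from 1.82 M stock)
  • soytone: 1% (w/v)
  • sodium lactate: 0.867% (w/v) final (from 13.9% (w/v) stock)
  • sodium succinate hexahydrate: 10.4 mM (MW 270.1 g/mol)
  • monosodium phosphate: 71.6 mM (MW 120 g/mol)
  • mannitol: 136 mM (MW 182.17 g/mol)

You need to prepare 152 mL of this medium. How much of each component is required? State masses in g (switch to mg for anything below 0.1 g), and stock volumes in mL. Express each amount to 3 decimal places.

sucrose 6.713 mL; Tris-HCl 2.581 mL; soytone 1.520 g; sodium lactate 9.481 mL; sodium succinate hexahydrate 0.427 g; monosodium phosphate 1.306 g; mannitol 3.766 g

Target volume = 152 mL = 0.152 L.
sucrose: V = C2·V2/C1 = 2.65% ÷ 60% × 152 mL = 6.713 mL
Tris-HCl: V = C2·V2/C1 = 30.9 mM × 152 mL ÷ 1820 mM = 2.581 mL
soytone: 1 g per 100 mL × 152 mL ÷ 100 = 1.520 g
sodium lactate: dilute stock: 0.867% ÷ 13.9% × 152 mL = 9.481 mL
sodium succinate hexahydrate: 10.4 mmol/L × 270.1 g/mol × 0.152 L ÷ 1000 = 0.427 g
monosodium phosphate: 71.6 mmol/L × 120 g/mol × 0.152 L ÷ 1000 = 1.306 g
mannitol: 136 mmol/L × 182.17 g/mol × 0.152 L ÷ 1000 = 3.766 g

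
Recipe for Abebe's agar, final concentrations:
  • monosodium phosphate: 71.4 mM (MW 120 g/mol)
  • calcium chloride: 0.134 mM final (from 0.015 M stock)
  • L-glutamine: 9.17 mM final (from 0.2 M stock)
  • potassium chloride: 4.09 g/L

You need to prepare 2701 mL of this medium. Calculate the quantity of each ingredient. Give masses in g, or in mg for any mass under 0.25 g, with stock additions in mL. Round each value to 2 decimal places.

monosodium phosphate 23.14 g; calcium chloride 24.13 mL; L-glutamine 123.84 mL; potassium chloride 11.05 g

Scale factor relative to 1 L: 2.701.
monosodium phosphate: 71.4 mmol/L × 120 g/mol × 2.701 L ÷ 1000 = 23.14 g
calcium chloride: dilute stock: 0.134 mM × 2701 mL ÷ 15 mM = 24.13 mL
L-glutamine: C1V1 = C2V2 → 9.17 mM × 2701 mL ÷ 200 mM = 123.84 mL
potassium chloride: 4.09 g/L × 2.701 L = 11.05 g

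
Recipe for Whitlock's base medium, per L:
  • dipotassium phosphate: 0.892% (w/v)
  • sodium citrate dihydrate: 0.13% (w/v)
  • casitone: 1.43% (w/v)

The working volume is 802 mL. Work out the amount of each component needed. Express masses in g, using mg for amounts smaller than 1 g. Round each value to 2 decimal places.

Target volume = 802 mL = 0.802 L.
dipotassium phosphate: 0.892% w/v = 8.92 g/L → 8.92 × 0.802 L = 7.15 g
sodium citrate dihydrate: 0.13 g per 100 mL × 802 mL ÷ 100 = 1.04 g
casitone: 1.43 g per 100 mL × 802 mL ÷ 100 = 11.47 g

dipotassium phosphate 7.15 g; sodium citrate dihydrate 1.04 g; casitone 11.47 g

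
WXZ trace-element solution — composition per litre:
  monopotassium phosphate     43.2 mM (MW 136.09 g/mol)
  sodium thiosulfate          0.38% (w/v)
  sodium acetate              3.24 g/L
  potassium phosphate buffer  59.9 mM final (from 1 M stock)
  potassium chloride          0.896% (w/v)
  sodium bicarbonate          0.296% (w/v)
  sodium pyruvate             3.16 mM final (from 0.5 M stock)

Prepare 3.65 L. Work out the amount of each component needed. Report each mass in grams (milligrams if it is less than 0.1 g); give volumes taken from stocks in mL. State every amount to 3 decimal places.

Scale factor relative to 1 L: 3.65.
monopotassium phosphate: 43.2 mmol/L × 136.09 g/mol × 3.65 L ÷ 1000 = 21.459 g
sodium thiosulfate: 0.38 g per 100 mL × 3650 mL ÷ 100 = 13.870 g
sodium acetate: 3.24 g/L × 3.65 L = 11.826 g
potassium phosphate buffer: V = C2·V2/C1 = 59.9 mM × 3650 mL ÷ 1000 mM = 218.635 mL
potassium chloride: 0.896% w/v = 8.96 g/L → 8.96 × 3.65 L = 32.704 g
sodium bicarbonate: 0.296% w/v = 2.96 g/L → 2.96 × 3.65 L = 10.804 g
sodium pyruvate: V = C2·V2/C1 = 3.16 mM × 3650 mL ÷ 500 mM = 23.068 mL

monopotassium phosphate 21.459 g; sodium thiosulfate 13.870 g; sodium acetate 11.826 g; potassium phosphate buffer 218.635 mL; potassium chloride 32.704 g; sodium bicarbonate 10.804 g; sodium pyruvate 23.068 mL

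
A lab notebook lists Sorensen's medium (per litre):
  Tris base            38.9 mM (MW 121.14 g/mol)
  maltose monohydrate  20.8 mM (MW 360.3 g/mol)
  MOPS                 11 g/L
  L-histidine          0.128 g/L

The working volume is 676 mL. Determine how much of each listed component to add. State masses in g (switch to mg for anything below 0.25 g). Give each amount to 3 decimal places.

Tris base 3.186 g; maltose monohydrate 5.066 g; MOPS 7.436 g; L-histidine 86.528 mg

Target volume = 676 mL = 0.676 L.
Tris base: 38.9 mmol/L × 121.14 g/mol × 0.676 L ÷ 1000 = 3.186 g
maltose monohydrate: 20.8 mmol/L × 360.3 g/mol × 0.676 L ÷ 1000 = 5.066 g
MOPS: 11 g/L × 0.676 L = 7.436 g
L-histidine: 0.128 g/L × 0.676 L = 0.086528 g = 86.528 mg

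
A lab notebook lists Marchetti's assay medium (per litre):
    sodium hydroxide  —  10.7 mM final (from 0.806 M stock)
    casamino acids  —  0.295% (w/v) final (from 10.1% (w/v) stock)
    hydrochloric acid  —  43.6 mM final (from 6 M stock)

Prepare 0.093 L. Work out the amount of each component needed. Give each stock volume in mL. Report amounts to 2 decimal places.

sodium hydroxide 1.23 mL; casamino acids 2.72 mL; hydrochloric acid 0.68 mL

Scale factor relative to 1 L: 0.093.
sodium hydroxide: C1V1 = C2V2 → 10.7 mM × 93 mL ÷ 806 mM = 1.23 mL
casamino acids: C1V1 = C2V2 → 0.295% ÷ 10.1% × 93 mL = 2.72 mL
hydrochloric acid: V = C2·V2/C1 = 43.6 mM × 93 mL ÷ 6000 mM = 0.68 mL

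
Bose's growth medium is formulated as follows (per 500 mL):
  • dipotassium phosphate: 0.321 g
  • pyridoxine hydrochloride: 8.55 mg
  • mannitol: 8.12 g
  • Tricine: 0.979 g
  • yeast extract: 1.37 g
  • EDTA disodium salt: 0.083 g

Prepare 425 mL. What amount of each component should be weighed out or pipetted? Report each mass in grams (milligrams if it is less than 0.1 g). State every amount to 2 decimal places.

Scale factor = 425 mL / 500 mL = 0.85.
dipotassium phosphate: 0.321 g × (425 mL / 500 mL) = 0.27 g
pyridoxine hydrochloride: 8.55 mg × (425 mL / 500 mL) = 7.27 mg
mannitol: 8.12 g × (425 mL / 500 mL) = 6.90 g
Tricine: 0.979 g × (425 mL / 500 mL) = 0.83 g
yeast extract: 1.37 g × (425 mL / 500 mL) = 1.16 g
EDTA disodium salt: 0.083 g × (425 mL / 500 mL) = 0.07055 g = 70.55 mg

dipotassium phosphate 0.27 g; pyridoxine hydrochloride 7.27 mg; mannitol 6.90 g; Tricine 0.83 g; yeast extract 1.16 g; EDTA disodium salt 70.55 mg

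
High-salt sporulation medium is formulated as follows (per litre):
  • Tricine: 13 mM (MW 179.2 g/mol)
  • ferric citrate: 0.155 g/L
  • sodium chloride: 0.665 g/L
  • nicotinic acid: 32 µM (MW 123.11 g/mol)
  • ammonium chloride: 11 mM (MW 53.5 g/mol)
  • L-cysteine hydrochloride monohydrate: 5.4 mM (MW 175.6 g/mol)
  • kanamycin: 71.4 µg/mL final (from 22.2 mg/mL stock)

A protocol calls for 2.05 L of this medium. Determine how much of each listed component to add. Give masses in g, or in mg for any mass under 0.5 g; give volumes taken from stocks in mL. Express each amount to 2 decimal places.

Tricine 4.78 g; ferric citrate 317.75 mg; sodium chloride 1.36 g; nicotinic acid 8.08 mg; ammonium chloride 1.21 g; L-cysteine hydrochloride monohydrate 1.94 g; kanamycin 6.59 mL

Scale factor relative to 1 L: 2.05.
Tricine: 13 mmol/L × 179.2 g/mol × 2.05 L ÷ 1000 = 4.78 g
ferric citrate: 0.155 g/L × 2.05 L = 0.31775 g = 317.75 mg
sodium chloride: 0.665 g/L × 2.05 L = 1.36 g
nicotinic acid: 32 µmol/L × 123.11 g/mol × 2.05 L ÷ 1000 = 8.08 mg
ammonium chloride: 11 mmol/L × 53.5 g/mol × 2.05 L ÷ 1000 = 1.21 g
L-cysteine hydrochloride monohydrate: 5.4 mmol/L × 175.6 g/mol × 2.05 L ÷ 1000 = 1.94 g
kanamycin: V = C2·V2/C1 = 71.4 µg/mL × 2050 mL ÷ 22200 µg/mL = 6.59 mL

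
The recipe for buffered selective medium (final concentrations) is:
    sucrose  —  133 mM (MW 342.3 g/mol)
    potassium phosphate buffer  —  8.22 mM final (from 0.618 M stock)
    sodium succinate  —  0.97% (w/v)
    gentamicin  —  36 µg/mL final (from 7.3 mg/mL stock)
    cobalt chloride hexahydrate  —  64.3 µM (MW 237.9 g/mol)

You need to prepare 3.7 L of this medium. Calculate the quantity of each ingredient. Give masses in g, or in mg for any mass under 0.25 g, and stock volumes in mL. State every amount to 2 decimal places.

Working volume: 3.7 L.
sucrose: 133 mmol/L × 342.3 g/mol × 3.7 L ÷ 1000 = 168.45 g
potassium phosphate buffer: V = C2·V2/C1 = 8.22 mM × 3700 mL ÷ 618 mM = 49.21 mL
sodium succinate: 0.97% w/v = 9.7 g/L → 9.7 × 3.7 L = 35.89 g
gentamicin: V = C2·V2/C1 = 36 µg/mL × 3700 mL ÷ 7300 µg/mL = 18.25 mL
cobalt chloride hexahydrate: 64.3 µmol/L × 237.9 g/mol × 3.7 L ÷ 1000 = 56.60 mg

sucrose 168.45 g; potassium phosphate buffer 49.21 mL; sodium succinate 35.89 g; gentamicin 18.25 mL; cobalt chloride hexahydrate 56.60 mg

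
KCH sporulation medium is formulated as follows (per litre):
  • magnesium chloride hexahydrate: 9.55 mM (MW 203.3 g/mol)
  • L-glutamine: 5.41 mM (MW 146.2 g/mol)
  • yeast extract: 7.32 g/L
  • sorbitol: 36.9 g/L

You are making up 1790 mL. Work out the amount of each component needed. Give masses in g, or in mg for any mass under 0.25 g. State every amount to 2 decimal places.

magnesium chloride hexahydrate 3.48 g; L-glutamine 1.42 g; yeast extract 13.10 g; sorbitol 66.05 g

Working volume: 1790 mL = 1.79 L.
magnesium chloride hexahydrate: 9.55 mmol/L × 203.3 g/mol × 1.79 L ÷ 1000 = 3.48 g
L-glutamine: 5.41 mmol/L × 146.2 g/mol × 1.79 L ÷ 1000 = 1.42 g
yeast extract: 7.32 g/L × 1.79 L = 13.10 g
sorbitol: 36.9 g/L × 1.79 L = 66.05 g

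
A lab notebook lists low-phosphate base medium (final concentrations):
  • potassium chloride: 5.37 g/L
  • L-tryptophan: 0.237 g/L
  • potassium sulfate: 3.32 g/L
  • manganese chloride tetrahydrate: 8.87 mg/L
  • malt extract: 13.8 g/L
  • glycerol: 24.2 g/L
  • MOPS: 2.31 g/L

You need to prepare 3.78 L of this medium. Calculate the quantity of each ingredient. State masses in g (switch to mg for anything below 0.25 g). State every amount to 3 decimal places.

Working volume: 3.78 L.
potassium chloride: 5.37 g/L × 3.78 L = 20.299 g
L-tryptophan: 0.237 g/L × 3.78 L = 0.896 g
potassium sulfate: 3.32 g/L × 3.78 L = 12.550 g
manganese chloride tetrahydrate: 8.87 mg/L × 3.78 L = 33.529 mg
malt extract: 13.8 g/L × 3.78 L = 52.164 g
glycerol: 24.2 g/L × 3.78 L = 91.476 g
MOPS: 2.31 g/L × 3.78 L = 8.732 g

potassium chloride 20.299 g; L-tryptophan 0.896 g; potassium sulfate 12.550 g; manganese chloride tetrahydrate 33.529 mg; malt extract 52.164 g; glycerol 91.476 g; MOPS 8.732 g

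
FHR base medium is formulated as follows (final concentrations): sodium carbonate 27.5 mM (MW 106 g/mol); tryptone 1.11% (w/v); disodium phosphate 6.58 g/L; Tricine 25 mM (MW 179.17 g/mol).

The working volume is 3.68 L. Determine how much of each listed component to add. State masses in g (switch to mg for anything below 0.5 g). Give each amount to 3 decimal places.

sodium carbonate 10.727 g; tryptone 40.848 g; disodium phosphate 24.214 g; Tricine 16.484 g

Working volume: 3.68 L.
sodium carbonate: 27.5 mmol/L × 106 g/mol × 3.68 L ÷ 1000 = 10.727 g
tryptone: 1.11 g per 100 mL × 3680 mL ÷ 100 = 40.848 g
disodium phosphate: 6.58 g/L × 3.68 L = 24.214 g
Tricine: 25 mmol/L × 179.17 g/mol × 3.68 L ÷ 1000 = 16.484 g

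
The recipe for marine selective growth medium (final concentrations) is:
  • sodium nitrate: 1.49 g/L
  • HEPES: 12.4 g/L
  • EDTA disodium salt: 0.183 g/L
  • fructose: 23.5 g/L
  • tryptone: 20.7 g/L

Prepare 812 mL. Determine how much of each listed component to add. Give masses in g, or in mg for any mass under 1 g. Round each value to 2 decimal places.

sodium nitrate 1.21 g; HEPES 10.07 g; EDTA disodium salt 148.60 mg; fructose 19.08 g; tryptone 16.81 g

Target volume = 812 mL = 0.812 L.
sodium nitrate: 1.49 g/L × 0.812 L = 1.21 g
HEPES: 12.4 g/L × 0.812 L = 10.07 g
EDTA disodium salt: 0.183 g/L × 0.812 L = 0.148596 g = 148.60 mg
fructose: 23.5 g/L × 0.812 L = 19.08 g
tryptone: 20.7 g/L × 0.812 L = 16.81 g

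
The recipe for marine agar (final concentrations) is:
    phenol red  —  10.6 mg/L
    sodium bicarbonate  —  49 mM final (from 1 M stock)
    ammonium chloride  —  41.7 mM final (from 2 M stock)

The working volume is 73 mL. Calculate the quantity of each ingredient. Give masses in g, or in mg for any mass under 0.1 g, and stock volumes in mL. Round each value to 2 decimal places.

Scale factor relative to 1 L: 0.073.
phenol red: 10.6 mg/L × 0.073 L = 0.77 mg
sodium bicarbonate: V = C2·V2/C1 = 49 mM × 73 mL ÷ 1000 mM = 3.58 mL
ammonium chloride: V = C2·V2/C1 = 41.7 mM × 73 mL ÷ 2000 mM = 1.52 mL

phenol red 0.77 mg; sodium bicarbonate 3.58 mL; ammonium chloride 1.52 mL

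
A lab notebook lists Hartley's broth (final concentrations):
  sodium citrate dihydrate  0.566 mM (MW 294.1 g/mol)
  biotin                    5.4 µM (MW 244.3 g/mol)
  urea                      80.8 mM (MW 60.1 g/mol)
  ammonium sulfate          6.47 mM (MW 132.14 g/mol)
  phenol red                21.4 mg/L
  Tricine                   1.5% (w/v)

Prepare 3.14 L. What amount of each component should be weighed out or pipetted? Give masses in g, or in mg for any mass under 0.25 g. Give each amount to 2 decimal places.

Working volume: 3.14 L.
sodium citrate dihydrate: 0.566 mmol/L × 294.1 g/mol × 3.14 L ÷ 1000 = 0.52 g
biotin: 5.4 µmol/L × 244.3 g/mol × 3.14 L ÷ 1000 = 4.14 mg
urea: 80.8 mmol/L × 60.1 g/mol × 3.14 L ÷ 1000 = 15.25 g
ammonium sulfate: 6.47 mmol/L × 132.14 g/mol × 3.14 L ÷ 1000 = 2.68 g
phenol red: 21.4 mg/L × 3.14 L = 67.20 mg
Tricine: 1.5 g per 100 mL × 3140 mL ÷ 100 = 47.10 g

sodium citrate dihydrate 0.52 g; biotin 4.14 mg; urea 15.25 g; ammonium sulfate 2.68 g; phenol red 67.20 mg; Tricine 47.10 g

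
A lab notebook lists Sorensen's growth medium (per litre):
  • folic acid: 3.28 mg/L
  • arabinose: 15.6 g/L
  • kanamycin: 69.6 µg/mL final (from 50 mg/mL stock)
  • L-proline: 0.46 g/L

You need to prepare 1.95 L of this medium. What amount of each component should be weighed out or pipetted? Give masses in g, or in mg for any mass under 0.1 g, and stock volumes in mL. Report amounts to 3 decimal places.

Working volume: 1.95 L.
folic acid: 3.28 mg/L × 1.95 L = 6.396 mg
arabinose: 15.6 g/L × 1.95 L = 30.420 g
kanamycin: C1V1 = C2V2 → 69.6 µg/mL × 1950 mL ÷ 50000 µg/mL = 2.714 mL
L-proline: 0.46 g/L × 1.95 L = 0.897 g

folic acid 6.396 mg; arabinose 30.420 g; kanamycin 2.714 mL; L-proline 0.897 g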